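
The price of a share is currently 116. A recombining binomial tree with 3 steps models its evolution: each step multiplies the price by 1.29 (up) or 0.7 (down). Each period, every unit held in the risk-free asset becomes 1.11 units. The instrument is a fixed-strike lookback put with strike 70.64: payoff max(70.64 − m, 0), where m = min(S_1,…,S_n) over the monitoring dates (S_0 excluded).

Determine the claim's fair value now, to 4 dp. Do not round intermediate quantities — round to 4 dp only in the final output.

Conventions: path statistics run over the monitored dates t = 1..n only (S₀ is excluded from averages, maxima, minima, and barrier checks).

price = 1.2932

No-arbitrage gives p* = (R−d)/(u−d) = 0.6949: enumerate every path, weight its payoff by its p*-probability, and discount by R^3.
Enumerate all 2^3 = 8 price paths (U = up ×1.29, D = down ×0.7); each path with k up-moves has probability p*^k·(1−p*)^(3−k).
DDD: m=39.7880, payoff=30.8520, prob=0.028396
UDD: m=73.3236, payoff=0.0000, prob=0.064680
DUD: m=73.3236, payoff=0.0000, prob=0.064680
UUD: m=135.1249, payoff=0.0000, prob=0.147328
DDU: m=56.8400, payoff=13.8000, prob=0.064680
UDU: m=104.7480, payoff=0.0000, prob=0.147328
DUU: m=81.2000, payoff=0.0000, prob=0.147328
UUU: m=149.6400, payoff=0.0000, prob=0.335580
Price = Σ prob·payoff / R^3 = 1.768672 / 1.367631 = 1.2932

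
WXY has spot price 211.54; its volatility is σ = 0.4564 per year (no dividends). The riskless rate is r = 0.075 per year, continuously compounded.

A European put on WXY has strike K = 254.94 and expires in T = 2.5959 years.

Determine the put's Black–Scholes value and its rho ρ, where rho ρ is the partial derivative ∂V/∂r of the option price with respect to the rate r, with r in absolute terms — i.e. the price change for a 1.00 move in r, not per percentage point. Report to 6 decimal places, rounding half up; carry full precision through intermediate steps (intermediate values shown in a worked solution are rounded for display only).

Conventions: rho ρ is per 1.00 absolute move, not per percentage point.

price = 59.595270
ρ = -348.258262

σ√T = 0.4564·√2.5959 = 0.735342
d₁ = (ln(S/K) + (r+σ²/2)T) / (σ√T) = (ln(211.54/254.94) + (0.075+0.4564²/2)·2.5959) / 0.735342 = (-0.186614 + 0.465057) / 0.735342 = 0.378657
d₂ = d₁ − σ√T = 0.378657 − 0.735342 = -0.356685
e^{−rT} = 0.823088
N(−d₁) = 0.352471,  N(−d₂) = 0.639336
Put price V = K·e^{−rT}·N(−d₂) − S·N(−d₁) = 134.157041 − 74.561771 = 59.595270
ρ = −K·T·e^{−rT}·N(−d₂) = -348.258262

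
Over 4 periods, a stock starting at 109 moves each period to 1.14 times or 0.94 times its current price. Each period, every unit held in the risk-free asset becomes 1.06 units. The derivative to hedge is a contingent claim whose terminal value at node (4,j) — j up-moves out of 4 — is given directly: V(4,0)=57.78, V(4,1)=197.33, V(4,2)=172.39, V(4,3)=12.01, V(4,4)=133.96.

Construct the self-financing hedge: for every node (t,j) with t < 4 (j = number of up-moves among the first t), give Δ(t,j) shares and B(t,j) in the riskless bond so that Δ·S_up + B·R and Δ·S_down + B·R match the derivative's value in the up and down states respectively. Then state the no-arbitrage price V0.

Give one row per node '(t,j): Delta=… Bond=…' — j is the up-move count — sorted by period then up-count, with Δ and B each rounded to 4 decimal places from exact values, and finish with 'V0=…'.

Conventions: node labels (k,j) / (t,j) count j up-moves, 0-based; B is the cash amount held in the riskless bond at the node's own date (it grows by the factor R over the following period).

No-arbitrage ⇒ martingale measure with p* = (R−d)/(u−d) = 0.6000.
Expiry values: V(4,0)=57.7800, V(4,1)=197.3300, V(4,2)=172.3900, V(4,3)=12.0100, V(4,4)=133.9600
  t=3,j=0: stock 90.5337 → up 103.2084 (V=197.3300), down 85.1016 (V=57.7800). Price 133.5000; hedge Δ=7.7071, bond B=-564.2500.
  t=3,j=1: stock 109.7961 → up 125.1676 (V=172.3900), down 103.2084 (V=197.3300). Price 172.0434; hedge Δ=-1.1357, bond B=296.7434.
  t=3,j=2: stock 133.1570 → up 151.7990 (V=12.0100), down 125.1676 (V=172.3900). Price 71.8509; hedge Δ=-6.0222, bond B=873.7509.
  t=3,j=3: stock 161.4883 → up 184.0967 (V=133.9600), down 151.7990 (V=12.0100). Price 80.3585; hedge Δ=3.7758, bond B=-529.3915.
  t=2,j=0: stock 96.3124 → up 109.7961 (V=172.0434), down 90.5337 (V=133.5000). Price 147.7604; hedge Δ=2.0010, bond B=-44.9566.
  t=2,j=1: stock 116.8044 → up 133.1570 (V=71.8509), down 109.7961 (V=172.0434). Price 105.5924; hedge Δ=-4.2889, bond B=606.5546.
  t=2,j=2: stock 141.6564 → up 161.4883 (V=80.3585), down 133.1570 (V=71.8509). Price 72.5995; hedge Δ=0.3003, bond B=30.0618.
  t=1,j=0: stock 102.4600 → up 116.8044 (V=105.5924), down 96.3124 (V=147.7604). Price 115.5279; hedge Δ=-2.0578, bond B=326.3681.
  t=1,j=1: stock 124.2600 → up 141.6564 (V=72.5995), down 116.8044 (V=105.5924). Price 80.9402; hedge Δ=-1.3276, bond B=245.9046.
  t=0,j=0: stock 109.0000 → up 124.2600 (V=80.9402), down 102.4600 (V=115.5279). Price 89.4107; hedge Δ=-1.5866, bond B=262.3491.
As a check, the time-0 holding Δ(0,0)·S0 + B(0,0) comes to 89.4107 — exactly V0.

(0,0): Delta=-1.5866 Bond=262.3491
(1,0): Delta=-2.0578 Bond=326.3681
(1,1): Delta=-1.3276 Bond=245.9046
(2,0): Delta=2.0010 Bond=-44.9566
(2,1): Delta=-4.2889 Bond=606.5546
(2,2): Delta=0.3003 Bond=30.0618
(3,0): Delta=7.7071 Bond=-564.2500
(3,1): Delta=-1.1357 Bond=296.7434
(3,2): Delta=-6.0222 Bond=873.7509
(3,3): Delta=3.7758 Bond=-529.3915
V0=89.4107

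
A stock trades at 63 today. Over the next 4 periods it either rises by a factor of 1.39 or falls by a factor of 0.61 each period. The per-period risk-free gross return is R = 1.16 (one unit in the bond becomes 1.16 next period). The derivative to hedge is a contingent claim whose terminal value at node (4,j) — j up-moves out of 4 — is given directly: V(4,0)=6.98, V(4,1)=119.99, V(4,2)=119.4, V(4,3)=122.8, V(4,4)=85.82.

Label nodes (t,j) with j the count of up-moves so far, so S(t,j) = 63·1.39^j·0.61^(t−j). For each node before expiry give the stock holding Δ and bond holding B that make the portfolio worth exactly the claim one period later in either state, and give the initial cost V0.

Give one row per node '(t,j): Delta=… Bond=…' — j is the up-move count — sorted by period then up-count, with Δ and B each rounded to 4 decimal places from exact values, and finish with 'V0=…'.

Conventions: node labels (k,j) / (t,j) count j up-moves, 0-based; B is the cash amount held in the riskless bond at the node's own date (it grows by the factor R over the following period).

The replicating-portfolio and risk-neutral prices coincide; use p* = (1.16−0.61)/(1.39−0.61) = 0.7051 for the latter.
Payoffs at expiry: V(4,0)=6.9800, V(4,1)=119.9900, V(4,2)=119.4000, V(4,3)=122.8000, V(4,4)=85.8200
  t=3,j=0: stock 14.2998 → up 19.8767 (V=119.9900), down 8.7229 (V=6.9800). Price 74.7125; hedge Δ=10.1319, bond B=-70.1721.
  t=3,j=1: stock 32.5848 → up 45.2929 (V=119.4000), down 19.8767 (V=119.9900). Price 103.0810; hedge Δ=-0.0232, bond B=103.8374.
  t=3,j=2: stock 74.2506 → up 103.2083 (V=122.8000), down 45.2929 (V=119.4000). Price 104.9978; hedge Δ=0.0587, bond B=100.6388.
  t=3,j=3: stock 169.1940 → up 235.1797 (V=85.8200), down 103.2083 (V=122.8000). Price 83.3831; hedge Δ=-0.2802, bond B=130.7933.
  t=2,j=0: stock 23.4423 → up 32.5848 (V=103.0810), down 14.2998 (V=74.7125). Price 81.6517; hedge Δ=1.5515, bond B=45.2818.
  t=2,j=1: stock 53.4177 → up 74.2506 (V=104.9978), down 32.5848 (V=103.0810). Price 90.0281; hedge Δ=0.0460, bond B=87.5707.
  t=2,j=2: stock 121.7223 → up 169.1940 (V=83.3831), down 74.2506 (V=104.9978). Price 77.3764; hedge Δ=-0.2277, bond B=105.0876.
  t=1,j=0: stock 38.4300 → up 53.4177 (V=90.0281), down 23.4423 (V=81.6517). Price 75.4811; hedge Δ=0.2794, bond B=64.7422.
  t=1,j=1: stock 87.5700 → up 121.7223 (V=77.3764), down 53.4177 (V=90.0281). Price 69.9199; hedge Δ=-0.1852, bond B=86.1400.
  t=0,j=0: stock 63.0000 → up 87.5700 (V=69.9199), down 38.4300 (V=75.4811). Price 61.6894; hedge Δ=-0.1132, bond B=68.8193.
Verification: the root portfolio costs Δ(0,0)·S0 + B(0,0) = 61.6894, matching V0.

(0,0): Delta=-0.1132 Bond=68.8193
(1,0): Delta=0.2794 Bond=64.7422
(1,1): Delta=-0.1852 Bond=86.1400
(2,0): Delta=1.5515 Bond=45.2818
(2,1): Delta=0.0460 Bond=87.5707
(2,2): Delta=-0.2277 Bond=105.0876
(3,0): Delta=10.1319 Bond=-70.1721
(3,1): Delta=-0.0232 Bond=103.8374
(3,2): Delta=0.0587 Bond=100.6388
(3,3): Delta=-0.2802 Bond=130.7933
V0=61.6894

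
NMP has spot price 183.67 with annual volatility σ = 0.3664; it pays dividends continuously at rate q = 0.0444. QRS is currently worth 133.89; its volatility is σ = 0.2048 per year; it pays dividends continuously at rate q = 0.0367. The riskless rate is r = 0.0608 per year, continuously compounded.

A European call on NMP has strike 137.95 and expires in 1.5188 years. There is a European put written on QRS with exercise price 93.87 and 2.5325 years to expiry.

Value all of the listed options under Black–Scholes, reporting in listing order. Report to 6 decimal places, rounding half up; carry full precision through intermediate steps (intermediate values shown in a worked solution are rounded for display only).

[NMP call K=137.95]
σ√T = 0.3664·√1.5188 = 0.451550
d₁ = (ln(S/K) + (r−q+σ²/2)T) / (σ√T) = (ln(183.67/137.95) + (0.0608−0.0444+0.3664²/2)·1.5188) / 0.451550 = (0.286249 + 0.126857) / 0.451550 = 0.914863
d₂ = d₁ − σ√T = 0.914863 − 0.451550 = 0.463313
e^{−rT} = 0.911792
e^{−qT} = 0.934789
N(d₁) = 0.819868,  N(d₂) = 0.678430
price = S·e^{−qT}·N(d₁) − K·e^{−rT}·N(d₂) = 140.765351 − 85.334119 = 55.431231
[QRS put K=93.87]
σ√T = 0.2048·√2.5325 = 0.325915
d₁ = (ln(S/K) + (r−q+σ²/2)T) / (σ√T) = (ln(133.89/93.87) + (0.0608−0.0367+0.2048²/2)·2.5325) / 0.325915 = (0.355108 + 0.114144) / 0.325915 = 1.439796
d₂ = d₁ − σ√T = 1.439796 − 0.325915 = 1.113880
e^{−rT} = 0.857293
e^{−qT} = 0.911246
N(−d₁) = 0.074963,  N(−d₂) = 0.132665
price = K·e^{−rT}·N(−d₂) − S·e^{−qT}·N(−d₁) = 10.676111 − 9.145940 = 1.530171

price(NMP call K=137.95) = 55.431231
price(QRS put K=93.87) = 1.530171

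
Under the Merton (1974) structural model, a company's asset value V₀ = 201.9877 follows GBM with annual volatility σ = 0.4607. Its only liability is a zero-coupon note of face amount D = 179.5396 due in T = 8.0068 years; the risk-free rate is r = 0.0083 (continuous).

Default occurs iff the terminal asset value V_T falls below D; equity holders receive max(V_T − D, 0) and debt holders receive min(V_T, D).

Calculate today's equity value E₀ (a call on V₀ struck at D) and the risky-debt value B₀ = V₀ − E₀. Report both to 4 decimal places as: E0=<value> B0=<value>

E0=107.5776 B0=94.4101

Apply the equity-as-call identities (strike 179.5396, horizon 8.0068 years):
d₁ = [ln(V₀/D) + (r + σ²/2)T] / (σ√T)
   = [ln(201.9877/179.5396) + (0.0083 + 0.5·0.4607²)·8.0068] / (0.4607·√8.0068)
   = [0.117811 + 0.916156] / 1.303610 = 0.793157
d₂ = d₁ − σ√T = 0.793157 − 1.303610 = -0.510453
N(d₁) = 0.786157,  N(d₂) = 0.304867,  e^(−rT) = 0.935704
E₀ = V₀·N(d₁) − D·e^(−rT)·N(d₂)
   = 201.9877·0.786157 − 179.5396·0.935704·0.304867 = 107.577605
B₀ = V₀ − E₀ = 201.9877 − 107.577605 = 94.410095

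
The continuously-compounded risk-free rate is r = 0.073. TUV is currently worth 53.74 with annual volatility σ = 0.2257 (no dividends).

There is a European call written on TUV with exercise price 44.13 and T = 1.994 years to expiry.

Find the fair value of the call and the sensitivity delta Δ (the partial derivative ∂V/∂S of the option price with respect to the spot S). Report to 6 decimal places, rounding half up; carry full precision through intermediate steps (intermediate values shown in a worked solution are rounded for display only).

price = 16.619870
Δ = 0.891446

σ√T = 0.2257·√1.994 = 0.318709
d₁ = (ln(S/K) + (r+σ²/2)T) / (σ√T) = (ln(53.74/44.13) + (0.073+0.2257²/2)·1.994) / 0.318709 = (0.197018 + 0.196350) / 0.318709 = 1.234253
d₂ = d₁ − σ√T = 1.234253 − 0.318709 = 0.915544
e^{−rT} = 0.864536
N(d₁) = 0.891446,  N(d₂) = 0.820047
Call price V = S·N(d₁) − K·e^{−rT}·N(d₂) = 47.906293 − 31.286424 = 16.619870
Δ = N(d₁) = 0.891446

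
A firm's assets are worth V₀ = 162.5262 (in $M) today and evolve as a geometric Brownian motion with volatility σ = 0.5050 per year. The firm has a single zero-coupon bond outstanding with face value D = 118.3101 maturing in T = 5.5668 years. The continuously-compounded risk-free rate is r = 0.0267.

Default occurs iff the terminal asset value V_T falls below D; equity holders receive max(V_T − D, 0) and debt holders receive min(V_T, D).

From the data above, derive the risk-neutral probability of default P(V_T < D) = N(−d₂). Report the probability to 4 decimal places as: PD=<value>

With assets at 162.5262 and a single debt payment of 118.3101 at 5.5668 years:
d₁ = [ln(V₀/D) + (r + σ²/2)T] / (σ√T)
   = [ln(162.5262/118.3101) + (0.0267 + 0.5·0.5050²)·5.5668] / (0.5050·√5.5668)
   = [0.317530 + 0.858470] / 1.191500 = 0.986991
d₂ = d₁ − σ√T = 0.986991 − 1.191500 = -0.204509
risk-neutral PD = N(−d₂) = N(0.204509) = 0.581022

PD=0.5810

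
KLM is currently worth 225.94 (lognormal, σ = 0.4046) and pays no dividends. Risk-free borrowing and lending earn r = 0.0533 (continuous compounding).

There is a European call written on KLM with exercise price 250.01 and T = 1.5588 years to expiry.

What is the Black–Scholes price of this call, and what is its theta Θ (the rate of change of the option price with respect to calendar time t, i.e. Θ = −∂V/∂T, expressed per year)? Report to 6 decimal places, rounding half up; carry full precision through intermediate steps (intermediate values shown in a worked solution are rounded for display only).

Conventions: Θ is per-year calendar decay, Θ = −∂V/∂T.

σ√T = 0.4046·√1.5588 = 0.505151
d₁ = (ln(S/K) + (r+σ²/2)T) / (σ√T) = (ln(225.94/250.01) + (0.0533+0.4046²/2)·1.5588) / 0.505151 = (-0.101231 + 0.210673) / 0.505151 = 0.216651
d₂ = d₁ − σ√T = 0.216651 − 0.505151 = -0.288500
e^{−rT} = 0.920274
N(d₁) = 0.585760,  N(d₂) = 0.386482
Call price V = S·N(d₁) − K·e^{−rT}·N(d₂) = 132.346550 − 88.920864 = 43.425687
φ(d₁) = (1/√(2π))·e^{−d₁²/2} = 0.389689
Θ = −S·φ(d₁)·σ/(2√T) − r·K·e^{−rT}·N(d₂) = −14.266306 − 4.739482 = -19.005788

price = 43.425687
Θ = -19.005788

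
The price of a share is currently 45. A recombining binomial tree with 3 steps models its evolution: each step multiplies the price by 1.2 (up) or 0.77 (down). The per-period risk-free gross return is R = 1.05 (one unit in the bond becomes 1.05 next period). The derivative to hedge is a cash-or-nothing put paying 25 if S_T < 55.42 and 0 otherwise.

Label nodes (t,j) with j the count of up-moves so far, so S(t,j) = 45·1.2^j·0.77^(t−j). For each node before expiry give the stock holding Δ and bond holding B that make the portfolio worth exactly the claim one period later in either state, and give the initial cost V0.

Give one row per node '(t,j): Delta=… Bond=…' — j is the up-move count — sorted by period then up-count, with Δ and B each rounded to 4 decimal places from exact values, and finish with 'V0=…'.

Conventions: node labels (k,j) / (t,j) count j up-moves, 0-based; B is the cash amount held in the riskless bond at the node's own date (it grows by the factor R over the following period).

(0,0): Delta=-0.4969 Bond=37.9933
(1,0): Delta=0.0000 Bond=22.6757
(1,1): Delta=-0.6677 Bond=49.1165
(2,0): Delta=0.0000 Bond=23.8095
(2,1): Delta=0.0000 Bond=23.8095
(2,2): Delta=-0.8972 Bond=66.4452
V0=15.6333

No-arbitrage ⇒ martingale measure with p* = (R−d)/(u−d) = 0.6512.
Terminal payoffs: V(3,0)=25.0000, V(3,1)=25.0000, V(3,2)=25.0000, V(3,3)=0.0000
  t=2,j=0: stock 26.6805 → up 32.0166 (V=25.0000), down 20.5440 (V=25.0000). Price 23.8095; hedge Δ=0.0000, bond B=23.8095.
  t=2,j=1: stock 41.5800 → up 49.8960 (V=25.0000), down 32.0166 (V=25.0000). Price 23.8095; hedge Δ=0.0000, bond B=23.8095.
  t=2,j=2: stock 64.8000 → up 77.7600 (V=0.0000), down 49.8960 (V=25.0000). Price 8.3056; hedge Δ=-0.8972, bond B=66.4452.
  t=1,j=0: stock 34.6500 → up 41.5800 (V=23.8095), down 26.6805 (V=23.8095). Price 22.6757; hedge Δ=0.0000, bond B=22.6757.
  t=1,j=1: stock 54.0000 → up 64.8000 (V=8.3056), down 41.5800 (V=23.8095). Price 13.0609; hedge Δ=-0.6677, bond B=49.1165.
  t=0,j=0: stock 45.0000 → up 54.0000 (V=13.0609), down 34.6500 (V=22.6757). Price 15.6333; hedge Δ=-0.4969, bond B=37.9933.
Sanity check at the root: Δ(0,0)·S0 + B(0,0) reproduces V0 = 15.6333.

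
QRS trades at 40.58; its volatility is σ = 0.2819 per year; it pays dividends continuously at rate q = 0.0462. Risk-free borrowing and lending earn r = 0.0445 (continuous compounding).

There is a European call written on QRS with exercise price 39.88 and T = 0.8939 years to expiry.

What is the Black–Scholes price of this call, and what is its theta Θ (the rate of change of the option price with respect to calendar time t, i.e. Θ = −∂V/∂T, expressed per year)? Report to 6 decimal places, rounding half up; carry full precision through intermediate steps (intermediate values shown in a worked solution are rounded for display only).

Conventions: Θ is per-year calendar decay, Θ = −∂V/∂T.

price = 4.409472
Θ = -2.038787

σ√T = 0.2819·√0.8939 = 0.266526
d₁ = (ln(S/K) + (r−q+σ²/2)T) / (σ√T) = (ln(40.58/39.88) + (0.0445−0.0462+0.2819²/2)·0.8939) / 0.266526 = (0.017400 + 0.033998) / 0.266526 = 0.192847
d₂ = d₁ − σ√T = 0.192847 − 0.266526 = -0.073679
e^{−rT} = 0.961002
e^{−qT} = 0.959543
N(d₁) = 0.576461,  N(d₂) = 0.470633
Call price V = S·e^{−qT}·N(d₁) − K·e^{−rT}·N(d₂) = 22.446373 − 18.036902 = 4.409472
φ(d₁) = (1/√(2π))·e^{−d₁²/2} = 0.391592
Θ = −S·e^{−qT}·φ(d₁)·σ/(2√T) + q·S·e^{−qT}·N(d₁) − r·K·e^{−rT}·N(d₂) = −2.273167 + 1.037022 − 0.802642 = -2.038787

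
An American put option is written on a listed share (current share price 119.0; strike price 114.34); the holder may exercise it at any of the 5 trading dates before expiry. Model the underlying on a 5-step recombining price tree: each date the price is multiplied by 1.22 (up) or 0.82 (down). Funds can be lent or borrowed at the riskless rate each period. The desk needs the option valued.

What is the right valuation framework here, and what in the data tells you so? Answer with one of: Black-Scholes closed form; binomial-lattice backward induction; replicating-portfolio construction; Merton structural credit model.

Key observation: an American put (K = 114.34, S₀ = 119) on a 5-date tree has no closed form — the optimal stopping decision is embedded and must be resolved recursively from expiry.

framework: binomial-lattice backward induction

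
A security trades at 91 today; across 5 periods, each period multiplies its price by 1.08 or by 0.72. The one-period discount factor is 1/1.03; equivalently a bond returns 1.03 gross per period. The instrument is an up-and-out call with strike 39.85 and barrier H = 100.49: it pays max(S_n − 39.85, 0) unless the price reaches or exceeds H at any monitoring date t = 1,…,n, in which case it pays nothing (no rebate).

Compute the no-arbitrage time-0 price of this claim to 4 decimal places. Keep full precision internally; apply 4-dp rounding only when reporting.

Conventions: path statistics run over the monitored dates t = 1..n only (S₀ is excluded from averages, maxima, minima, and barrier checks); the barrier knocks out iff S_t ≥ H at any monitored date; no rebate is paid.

price = 7.9498

Under the martingale measure an up-move has probability p* = 0.8611; value the claim as the probability-weighted average of per-path payoffs, discounted 5 periods at R = 1.03.
Enumerate all 2^5 = 32 price paths (U = up ×1.08, D = down ×0.72); each path with k up-moves has probability p*^k·(1−p*)^(5−k).
DDDDD: M=65.5200, payoff=0.0000, prob=0.000052
UDDDD: M=98.2800, payoff=0.0000, prob=0.000320
DUDDD: M=70.7616, payoff=0.0000, prob=0.000320
UUDDD: M=106.1424, payoff=0.0000, prob=0.001987
DDUDD: M=65.5200, payoff=0.0000, prob=0.000320
UDUDD: M=98.2800, payoff=0.0000, prob=0.001987
DUUDD: M=76.4225, payoff=0.0000, prob=0.001987
UUUDD: M=114.6338, payoff=0.0000, prob=0.012317
DDDUD: M=65.5200, payoff=0.0000, prob=0.000320
UDDUD: M=98.2800, payoff=0.0000, prob=0.001987
DUDUD: M=70.7616, payoff=0.0000, prob=0.001987
UUDUD: M=106.1424, payoff=0.0000, prob=0.012317
DDUUD: M=65.5200, payoff=0.0000, prob=0.001987
UDUUD: M=98.2800, payoff=19.5762, prob=0.012317
DUUUD: M=82.5363, payoff=19.5762, prob=0.012317
UUUUD: M=123.8045, payoff=0.0000, prob=0.076367
DDDDU: M=65.5200, payoff=0.0000, prob=0.000320
UDDDU: M=98.2800, payoff=0.0000, prob=0.001987
DUDDU: M=70.7616, payoff=0.0000, prob=0.001987
UUDDU: M=106.1424, payoff=0.0000, prob=0.012317
DDUDU: M=65.5200, payoff=0.0000, prob=0.001987
UDUDU: M=98.2800, payoff=19.5762, prob=0.012317
DUUDU: M=76.4225, payoff=19.5762, prob=0.012317
UUUDU: M=114.6338, payoff=0.0000, prob=0.076367
DDDUU: M=65.5200, payoff=0.0000, prob=0.001987
UDDUU: M=98.2800, payoff=19.5762, prob=0.012317
DUDUU: M=70.7616, payoff=19.5762, prob=0.012317
UUDUU: M=106.1424, payoff=0.0000, prob=0.076367
DDUUU: M=65.5200, payoff=19.5762, prob=0.012317
UDUUU: M=98.2800, payoff=49.2892, prob=0.076367
DUUUU: M=89.1392, payoff=49.2892, prob=0.076367
UUUUU: M=133.7089, payoff=0.0000, prob=0.473474
Price = Σ prob·payoff / R^5 = 9.215984 / 1.159274 = 7.9498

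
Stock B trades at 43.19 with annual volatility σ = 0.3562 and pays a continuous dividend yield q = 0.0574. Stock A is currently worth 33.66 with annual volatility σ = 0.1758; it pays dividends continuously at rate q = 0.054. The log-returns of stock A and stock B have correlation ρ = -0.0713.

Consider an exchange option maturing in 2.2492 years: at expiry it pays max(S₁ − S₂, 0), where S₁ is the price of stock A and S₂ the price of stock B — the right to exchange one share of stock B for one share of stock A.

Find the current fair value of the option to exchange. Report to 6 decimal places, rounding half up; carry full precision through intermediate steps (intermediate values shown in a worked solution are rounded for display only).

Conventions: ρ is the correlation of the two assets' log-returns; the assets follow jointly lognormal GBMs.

σ_eff = √(σ₁² + σ₂² − 2ρσ₁σ₂) = √(0.1758² + 0.3562² − 2·-0.0713·0.1758·0.3562) = 0.408306
d₁ = (ln(S₁/S₂) + (q₂ − q₁ + σ_eff²/2)T) / (σ_eff√T) = (ln(33.66/43.19) + (0.0574 − 0.054 + 0.083357)·2.2492) / 0.612350 = -0.088455
d₂ = d₁ − σ_eff√T = -0.088455 − 0.612350 = -0.700805
N(d₁) = 0.464758,  N(d₂) = 0.241712
V = S₁·e^{−q₁T}·N(d₁) − S₂·e^{−q₂T}·N(d₂) = 13.854555 − 9.175147 = 4.679409
Key observation: r never enters — measured in units of stock B, the claim is a call on S₁/S₂ struck at 1, so only the dividend yields and σ_eff matter.

exchange price = 4.679409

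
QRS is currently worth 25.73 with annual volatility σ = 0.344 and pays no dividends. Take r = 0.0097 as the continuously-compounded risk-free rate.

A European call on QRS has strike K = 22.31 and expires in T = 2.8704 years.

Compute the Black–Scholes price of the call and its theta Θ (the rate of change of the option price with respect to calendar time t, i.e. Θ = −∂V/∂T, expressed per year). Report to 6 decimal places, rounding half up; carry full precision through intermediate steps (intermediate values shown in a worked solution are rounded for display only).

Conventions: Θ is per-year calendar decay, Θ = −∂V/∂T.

price = 7.676664
Θ = -0.984092

σ√T = 0.344·√2.8704 = 0.582814
d₁ = (ln(S/K) + (r+σ²/2)T) / (σ√T) = (ln(25.73/22.31) + (0.0097+0.344²/2)·2.8704) / 0.582814 = (0.142623 + 0.197679) / 0.582814 = 0.583894
d₂ = d₁ − σ√T = 0.583894 − 0.582814 = 0.001080
e^{−rT} = 0.972541
N(d₁) = 0.720354,  N(d₂) = 0.500431
Call price V = S·N(d₁) − K·e^{−rT}·N(d₂) = 18.534713 − 10.858049 = 7.676664
φ(d₁) = (1/√(2π))·e^{−d₁²/2} = 0.336417
Θ = −S·φ(d₁)·σ/(2√T) − r·K·e^{−rT}·N(d₂) = −0.878769 − 0.105323 = -0.984092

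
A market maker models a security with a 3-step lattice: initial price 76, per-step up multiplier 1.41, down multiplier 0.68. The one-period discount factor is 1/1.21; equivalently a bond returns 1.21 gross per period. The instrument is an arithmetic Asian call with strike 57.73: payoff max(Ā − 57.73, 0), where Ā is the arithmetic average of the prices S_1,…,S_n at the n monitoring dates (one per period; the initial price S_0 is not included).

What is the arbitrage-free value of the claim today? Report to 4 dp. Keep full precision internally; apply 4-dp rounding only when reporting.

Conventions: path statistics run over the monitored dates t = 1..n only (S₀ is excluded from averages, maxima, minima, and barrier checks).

price = 31.6051

No-arbitrage gives p* = (R−d)/(u−d) = 0.7260: enumerate every path, weight its payoff by its p*-probability, and discount by R^3.
Enumerate all 2^3 = 8 price paths (U = up ×1.41, D = down ×0.68); each path with k up-moves has probability p*^k·(1−p*)^(3−k).
DDD: Ā=36.9064, payoff=0.0000, prob=0.020565
UDD: Ā=76.5265, payoff=18.7965, prob=0.054496
DUD: Ā=58.0332, payoff=0.3032, prob=0.054496
UUD: Ā=120.3335, payoff=62.6035, prob=0.144415
DDU: Ā=45.4577, payoff=0.0000, prob=0.054496
UDU: Ā=94.2579, payoff=36.5279, prob=0.144415
DUU: Ā=75.7646, payoff=18.0346, prob=0.144415
UUU: Ā=157.1001, payoff=99.3701, prob=0.382700
Price = Σ prob·payoff / R^3 = 55.990436 / 1.771561 = 31.6051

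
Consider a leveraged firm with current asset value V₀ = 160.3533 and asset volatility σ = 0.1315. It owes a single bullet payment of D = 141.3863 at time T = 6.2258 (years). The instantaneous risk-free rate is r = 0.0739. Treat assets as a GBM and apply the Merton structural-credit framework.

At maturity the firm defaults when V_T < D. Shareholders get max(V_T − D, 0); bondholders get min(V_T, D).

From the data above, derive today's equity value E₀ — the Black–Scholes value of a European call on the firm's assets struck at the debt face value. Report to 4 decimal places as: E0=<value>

E0=71.6808

With assets at 160.3533 and a single debt payment of 141.3863 at 6.2258 years:
d₁ = [ln(V₀/D) + (r + σ²/2)T] / (σ√T)
   = [ln(160.3533/141.3863) + (0.0739 + 0.5·0.1315²)·6.2258] / (0.1315·√6.2258)
   = [0.125884 + 0.513916] / 0.328113 = 1.949936
d₂ = d₁ − σ√T = 1.949936 − 0.328113 = 1.621823
N(d₁) = 0.974408,  N(d₂) = 0.947579,  e^(−rT) = 0.631229
E₀ = V₀·N(d₁) − D·e^(−rT)·N(d₂)
   = 160.3533·0.974408 − 141.3863·0.631229·0.947579 = 71.680820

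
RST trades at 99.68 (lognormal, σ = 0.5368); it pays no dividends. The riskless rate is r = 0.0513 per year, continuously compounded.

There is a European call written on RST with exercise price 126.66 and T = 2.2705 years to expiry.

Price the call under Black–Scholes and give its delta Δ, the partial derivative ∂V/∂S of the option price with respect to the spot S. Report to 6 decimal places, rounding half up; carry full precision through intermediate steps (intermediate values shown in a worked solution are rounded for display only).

σ√T = 0.5368·√2.2705 = 0.808860
d₁ = (ln(S/K) + (r+σ²/2)T) / (σ√T) = (ln(99.68/126.66) + (0.0513+0.5368²/2)·2.2705) / 0.808860 = (-0.239541 + 0.443604) / 0.808860 = 0.252284
d₂ = d₁ − σ√T = 0.252284 − 0.808860 = -0.556576
e^{−rT} = 0.890051
N(d₁) = 0.599589,  N(d₂) = 0.288909
Call price V = S·N(d₁) − K·e^{−rT}·N(d₂) = 59.767058 − 32.569786 = 27.197272
Δ = N(d₁) = 0.599589

price = 27.197272
Δ = 0.599589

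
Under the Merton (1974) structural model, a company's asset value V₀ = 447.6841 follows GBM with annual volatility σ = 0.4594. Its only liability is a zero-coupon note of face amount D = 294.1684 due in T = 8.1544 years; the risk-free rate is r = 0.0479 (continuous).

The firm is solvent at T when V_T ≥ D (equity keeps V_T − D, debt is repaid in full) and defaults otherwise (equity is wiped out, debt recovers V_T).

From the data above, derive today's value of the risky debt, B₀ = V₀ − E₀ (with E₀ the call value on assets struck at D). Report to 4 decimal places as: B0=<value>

Work the structural quantities from V₀ = 447.6841 against face 294.1684:
d₁ = [ln(V₀/D) + (r + σ²/2)T] / (σ√T)
   = [ln(447.6841/294.1684) + (0.0479 + 0.5·0.4594²)·8.1544] / (0.4594·√8.1544)
   = [0.419935 + 1.251082] / 1.311859 = 1.273779
d₂ = d₁ − σ√T = 1.273779 − 1.311859 = -0.038080
N(d₁) = 0.898629,  N(d₂) = 0.484812,  e^(−rT) = 0.676654
E₀ = V₀·N(d₁) − D·e^(−rT)·N(d₂)
   = 447.6841·0.898629 − 294.1684·0.676654·0.484812 = 305.800058
B₀ = V₀ − E₀ = 447.6841 − 305.800058 = 141.884042

B0=141.8840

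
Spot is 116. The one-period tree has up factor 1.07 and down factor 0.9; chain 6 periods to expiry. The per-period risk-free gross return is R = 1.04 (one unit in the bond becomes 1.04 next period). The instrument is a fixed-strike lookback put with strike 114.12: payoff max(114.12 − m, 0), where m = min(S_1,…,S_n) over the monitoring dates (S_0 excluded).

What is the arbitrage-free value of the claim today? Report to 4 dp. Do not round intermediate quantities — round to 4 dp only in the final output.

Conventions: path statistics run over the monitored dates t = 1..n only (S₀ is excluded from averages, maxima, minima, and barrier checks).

price = 2.7640

Under the martingale measure an up-move has probability p* = 0.8235; value the claim as the probability-weighted average of per-path payoffs, discounted 6 periods at R = 1.04.
Enumerate all 2^6 = 64 price paths (U = up ×1.07, D = down ×0.9); each path with k up-moves has probability p*^k·(1−p*)^(6−k).
DDDDDD: m=61.6472, payoff=52.4728, prob=0.000030
UDDDDD: m=73.2916, payoff=40.8284, prob=0.000141
DUDDDD: m=73.2916, payoff=40.8284, prob=0.000141
UUDDDD: m=87.1356, payoff=26.9844, prob=0.000658
DDUDDD: m=73.2916, payoff=40.8284, prob=0.000141
UDUDDD: m=87.1356, payoff=26.9844, prob=0.000658
DUUDDD: m=87.1356, payoff=26.9844, prob=0.000658
UUUDDD: m=103.5945, payoff=10.5255, prob=0.003069
DDDUDD: m=73.2916, payoff=40.8284, prob=0.000141
UDDUDD: m=87.1356, payoff=26.9844, prob=0.000658
DUDUDD: m=87.1356, payoff=26.9844, prob=0.000658
UUDUDD: m=103.5945, payoff=10.5255, prob=0.003069
DDUUDD: m=87.1356, payoff=26.9844, prob=0.000658
UDUUDD: m=103.5945, payoff=10.5255, prob=0.003069
DUUUDD: m=103.5945, payoff=10.5255, prob=0.003069
UUUUDD: m=123.1624, payoff=0.0000, prob=0.014324
DDDDUD: m=73.2916, payoff=40.8284, prob=0.000141
UDDDUD: m=87.1356, payoff=26.9844, prob=0.000658
DUDDUD: m=87.1356, payoff=26.9844, prob=0.000658
UUDDUD: m=103.5945, payoff=10.5255, prob=0.003069
DDUDUD: m=87.1356, payoff=26.9844, prob=0.000658
UDUDUD: m=103.5945, payoff=10.5255, prob=0.003069
DUUDUD: m=103.5945, payoff=10.5255, prob=0.003069
UUUDUD: m=123.1624, payoff=0.0000, prob=0.014324
DDDUUD: m=84.5640, payoff=29.5560, prob=0.000658
UDDUUD: m=100.5372, payoff=13.5828, prob=0.003069
DUDUUD: m=100.5372, payoff=13.5828, prob=0.003069
UUDUUD: m=119.5276, payoff=0.0000, prob=0.014324
DDUUUD: m=93.9600, payoff=20.1600, prob=0.003069
UDUUUD: m=111.7080, payoff=2.4120, prob=0.014324
DUUUUD: m=104.4000, payoff=9.7200, prob=0.014324
UUUUUD: m=124.1200, payoff=0.0000, prob=0.066845
DDDDDU: m=68.4968, payoff=45.6232, prob=0.000141
UDDDDU: m=81.4351, payoff=32.6849, prob=0.000658
DUDDDU: m=81.4351, payoff=32.6849, prob=0.000658
UUDDDU: m=96.8173, payoff=17.3027, prob=0.003069
DDUDDU: m=81.4351, payoff=32.6849, prob=0.000658
UDUDDU: m=96.8173, payoff=17.3027, prob=0.003069
DUUDDU: m=96.8173, payoff=17.3027, prob=0.003069
UUUDDU: m=115.1050, payoff=0.0000, prob=0.014324
DDDUDU: m=81.4351, payoff=32.6849, prob=0.000658
UDDUDU: m=96.8173, payoff=17.3027, prob=0.003069
DUDUDU: m=96.8173, payoff=17.3027, prob=0.003069
UUDUDU: m=115.1050, payoff=0.0000, prob=0.014324
DDUUDU: m=93.9600, payoff=20.1600, prob=0.003069
UDUUDU: m=111.7080, payoff=2.4120, prob=0.014324
DUUUDU: m=104.4000, payoff=9.7200, prob=0.014324
UUUUDU: m=124.1200, payoff=0.0000, prob=0.066845
DDDDUU: m=76.1076, payoff=38.0124, prob=0.000658
UDDDUU: m=90.4835, payoff=23.6365, prob=0.003069
DUDDUU: m=90.4835, payoff=23.6365, prob=0.003069
UUDDUU: m=107.5748, payoff=6.5452, prob=0.014324
DDUDUU: m=90.4835, payoff=23.6365, prob=0.003069
UDUDUU: m=107.5748, payoff=6.5452, prob=0.014324
DUUDUU: m=104.4000, payoff=9.7200, prob=0.014324
UUUDUU: m=124.1200, payoff=0.0000, prob=0.066845
DDDUUU: m=84.5640, payoff=29.5560, prob=0.003069
UDDUUU: m=100.5372, payoff=13.5828, prob=0.014324
DUDUUU: m=100.5372, payoff=13.5828, prob=0.014324
UUDUUU: m=119.5276, payoff=0.0000, prob=0.066845
DDUUUU: m=93.9600, payoff=20.1600, prob=0.014324
UDUUUU: m=111.7080, payoff=2.4120, prob=0.066845
DUUUUU: m=104.4000, payoff=9.7200, prob=0.066845
UUUUUU: m=124.1200, payoff=0.0000, prob=0.311943
Price = Σ prob·payoff / R^6 = 3.497297 / 1.265319 = 2.7640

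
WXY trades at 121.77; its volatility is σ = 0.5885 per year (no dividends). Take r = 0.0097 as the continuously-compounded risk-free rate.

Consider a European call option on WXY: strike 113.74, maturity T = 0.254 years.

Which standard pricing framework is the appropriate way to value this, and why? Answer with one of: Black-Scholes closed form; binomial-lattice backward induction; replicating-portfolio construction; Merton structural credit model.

Key observation: a European-exercise option on WXY struck at 113.74 — a GBM underlying with constant parameters — admits an analytic price: the data contain no early exercise, no discrete tree, no debt structure.

framework: Black-Scholes closed form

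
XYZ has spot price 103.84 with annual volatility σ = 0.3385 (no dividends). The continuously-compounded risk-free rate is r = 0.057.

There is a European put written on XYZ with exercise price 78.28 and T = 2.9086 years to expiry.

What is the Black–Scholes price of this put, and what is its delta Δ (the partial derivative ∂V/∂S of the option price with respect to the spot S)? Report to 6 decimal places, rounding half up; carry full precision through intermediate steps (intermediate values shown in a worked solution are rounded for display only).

price = 5.855871
Δ = -0.143374

σ√T = 0.3385·√2.9086 = 0.577299
d₁ = (ln(S/K) + (r+σ²/2)T) / (σ√T) = (ln(103.84/78.28) + (0.057+0.3385²/2)·2.9086) / 0.577299 = (0.282559 + 0.332427) / 0.577299 = 1.065282
d₂ = d₁ − σ√T = 1.065282 − 0.577299 = 0.487984
e^{−rT} = 0.847224
N(−d₁) = 0.143374,  N(−d₂) = 0.312781
Put price V = K·e^{−rT}·N(−d₂) − S·N(−d₁) = 20.743835 − 14.887964 = 5.855871
Δ = −N(−d₁) = -0.143374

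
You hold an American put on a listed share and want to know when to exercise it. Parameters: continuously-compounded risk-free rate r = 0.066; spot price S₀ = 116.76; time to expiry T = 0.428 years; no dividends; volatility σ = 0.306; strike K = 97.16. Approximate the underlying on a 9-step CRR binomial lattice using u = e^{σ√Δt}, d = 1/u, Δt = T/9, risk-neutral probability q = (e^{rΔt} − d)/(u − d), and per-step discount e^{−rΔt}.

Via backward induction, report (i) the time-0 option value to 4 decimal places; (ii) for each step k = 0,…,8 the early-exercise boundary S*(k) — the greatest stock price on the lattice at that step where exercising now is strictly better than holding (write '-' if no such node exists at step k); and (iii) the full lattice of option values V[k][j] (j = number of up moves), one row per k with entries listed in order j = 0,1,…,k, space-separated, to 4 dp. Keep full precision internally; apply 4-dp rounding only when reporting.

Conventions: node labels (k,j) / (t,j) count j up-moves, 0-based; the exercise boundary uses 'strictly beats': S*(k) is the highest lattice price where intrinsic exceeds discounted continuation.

price = 1.5938
boundary = - - - - - - 78.2368 83.6356 89.4071
tree:
1.5938
2.5818 0.6424
4.0960 1.1247 0.1772
6.3371 1.9410 0.3374 0.0223
9.5083 3.2910 0.6397 0.0455 0.0000
13.7353 5.4548 1.2062 0.0925 0.0000 0.0000
18.9232 8.7729 2.2602 0.1881 0.0000 0.0000 0.0000
23.9736 13.5244 4.2045 0.3826 0.0000 0.0000 0.0000 0.0000
28.6980 18.9232 7.7529 0.7783 0.0000 0.0000 0.0000 0.0000 0.0000
33.1174 23.9736 13.5244 1.5832 0.0000 0.0000 0.0000 0.0000 0.0000 0.0000

params: Δt=0.04756 u=1.06901 d=0.93545 q=0.50686 e^(-rΔt)=0.99687
t_9 payoffs: 33.1174 23.9736 13.5244 1.5832 0.0000 0.0000 0.0000 0.0000 0.0000 0.0000
t_8: node(8,0) S=68.4620 payoff=28.6980 vs cont=28.3935 → 28.6980 [stop]  node(8,1) S=78.2368 payoff=18.9232 vs cont=18.6188 → 18.9232 [stop]  node(8,2) S=89.4071 payoff=7.7529 vs cont=7.4484 → 7.7529 [stop]  node(8,3) S=102.1723 payoff=0.0000 vs cont=0.7783 → 0.7783 [wait]  node(8,4) S=116.7600 payoff=0.0000 vs cont=0.0000 → 0.0000 [wait]  node(8,5) S=133.4305 payoff=0.0000 vs cont=0.0000 → 0.0000 [wait]  node(8,6) S=152.4812 payoff=0.0000 vs cont=0.0000 → 0.0000 [wait]  node(8,7) S=174.2518 payoff=0.0000 vs cont=0.0000 → 0.0000 [wait]  node(8,8) S=199.1308 payoff=0.0000 vs cont=0.0000 → 0.0000 [wait]  ⇒ S*(8)=89.4071
t_7: node(7,0) S=73.1864 payoff=23.9736 vs cont=23.6691 → 23.9736 [stop]  node(7,1) S=83.6356 payoff=13.5244 vs cont=13.2199 → 13.5244 [stop]  node(7,2) S=95.5768 payoff=1.5832 vs cont=4.2045 → 4.2045 [wait]  node(7,3) S=109.2229 payoff=0.0000 vs cont=0.3826 → 0.3826 [wait]  node(7,4) S=124.8173 payoff=0.0000 vs cont=0.0000 → 0.0000 [wait]  node(7,5) S=142.6381 payoff=0.0000 vs cont=0.0000 → 0.0000 [wait]  node(7,6) S=163.0034 payoff=0.0000 vs cont=0.0000 → 0.0000 [wait]  node(7,7) S=186.2764 payoff=0.0000 vs cont=0.0000 → 0.0000 [wait]  ⇒ S*(7)=83.6356
t_6: node(6,0) S=78.2368 payoff=18.9232 vs cont=18.6188 → 18.9232 [stop]  node(6,1) S=89.4071 payoff=7.7529 vs cont=8.7729 → 8.7729 [wait]  node(6,2) S=102.1723 payoff=0.0000 vs cont=2.2602 → 2.2602 [wait]  node(6,3) S=116.7600 payoff=0.0000 vs cont=0.1881 → 0.1881 [wait]  node(6,4) S=133.4305 payoff=0.0000 vs cont=0.0000 → 0.0000 [wait]  node(6,5) S=152.4812 payoff=0.0000 vs cont=0.0000 → 0.0000 [wait]  node(6,6) S=174.2518 payoff=0.0000 vs cont=0.0000 → 0.0000 [wait]  ⇒ S*(6)=78.2368
t_5: node(5,0) S=83.6356 payoff=13.5244 vs cont=13.7353 → 13.7353 [wait]  node(5,1) S=95.5768 payoff=1.5832 vs cont=5.4548 → 5.4548 [wait]  node(5,2) S=109.2229 payoff=0.0000 vs cont=1.2062 → 1.2062 [wait]  node(5,3) S=124.8173 payoff=0.0000 vs cont=0.0925 → 0.0925 [wait]  node(5,4) S=142.6381 payoff=0.0000 vs cont=0.0000 → 0.0000 [wait]  node(5,5) S=163.0034 payoff=0.0000 vs cont=0.0000 → 0.0000 [wait]  ⇒ S*(5)=-
t_4: node(4,0) S=89.4071 payoff=7.7529 vs cont=9.5083 → 9.5083 [wait]  node(4,1) S=102.1723 payoff=0.0000 vs cont=3.2910 → 3.2910 [wait]  node(4,2) S=116.7600 payoff=0.0000 vs cont=0.6397 → 0.6397 [wait]  node(4,3) S=133.4305 payoff=0.0000 vs cont=0.0455 → 0.0455 [wait]  node(4,4) S=152.4812 payoff=0.0000 vs cont=0.0000 → 0.0000 [wait]  ⇒ S*(4)=-
t_3: node(3,0) S=95.5768 payoff=1.5832 vs cont=6.3371 → 6.3371 [wait]  node(3,1) S=109.2229 payoff=0.0000 vs cont=1.9410 → 1.9410 [wait]  node(3,2) S=124.8173 payoff=0.0000 vs cont=0.3374 → 0.3374 [wait]  node(3,3) S=142.6381 payoff=0.0000 vs cont=0.0223 → 0.0223 [wait]  ⇒ S*(3)=-
t_2: node(2,0) S=102.1723 payoff=0.0000 vs cont=4.0960 → 4.0960 [wait]  node(2,1) S=116.7600 payoff=0.0000 vs cont=1.1247 → 1.1247 [wait]  node(2,2) S=133.4305 payoff=0.0000 vs cont=0.1772 → 0.1772 [wait]  ⇒ S*(2)=-
t_1: node(1,0) S=109.2229 payoff=0.0000 vs cont=2.5818 → 2.5818 [wait]  node(1,1) S=124.8173 payoff=0.0000 vs cont=0.6424 → 0.6424 [wait]  ⇒ S*(1)=-
t_0: node(0,0) S=116.7600 payoff=0.0000 vs cont=1.5938 → 1.5938 [wait]  ⇒ S*(0)=-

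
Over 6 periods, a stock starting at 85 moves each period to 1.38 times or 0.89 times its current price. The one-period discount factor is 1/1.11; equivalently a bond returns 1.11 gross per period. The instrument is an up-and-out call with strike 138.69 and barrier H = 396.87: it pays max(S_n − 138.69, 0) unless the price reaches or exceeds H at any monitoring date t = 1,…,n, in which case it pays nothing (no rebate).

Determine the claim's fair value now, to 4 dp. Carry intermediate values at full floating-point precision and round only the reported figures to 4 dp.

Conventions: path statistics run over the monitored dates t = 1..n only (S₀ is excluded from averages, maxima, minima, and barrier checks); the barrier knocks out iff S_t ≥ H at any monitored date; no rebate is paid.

price = 19.9283

Set p* = 0.4490 (from d < R < u); the path-dependent value is the discounted p*-expectation over all price paths.
Enumerate all 2^6 = 64 price paths (U = up ×1.38, D = down ×0.89); each path with k up-moves has probability p*^k·(1−p*)^(6−k).
DDDDDD: M=75.6500, payoff=0.0000, prob=0.027990
UDDDDD: M=117.3000, payoff=0.0000, prob=0.022807
DUDDDD: M=104.3970, payoff=0.0000, prob=0.022807
UUDDDD: M=161.8740, payoff=0.0000, prob=0.018583
DDUDDD: M=92.9133, payoff=0.0000, prob=0.022807
UDUDDD: M=144.0679, payoff=0.0000, prob=0.018583
DUUDDD: M=144.0679, payoff=0.0000, prob=0.018583
UUUDDD: M=223.3861, payoff=18.7903, prob=0.015142
DDDUDD: M=82.6929, payoff=0.0000, prob=0.022807
UDDUDD: M=128.2204, payoff=0.0000, prob=0.018583
DUDUDD: M=128.2204, payoff=0.0000, prob=0.018583
UUDUDD: M=198.8136, payoff=18.7903, prob=0.015142
DDUUDD: M=128.2204, payoff=0.0000, prob=0.018583
UDUUDD: M=198.8136, payoff=18.7903, prob=0.015142
DUUUDD: M=198.8136, payoff=18.7903, prob=0.015142
UUUUDD: M=308.2728, payoff=105.4929, prob=0.012338
DDDDUD: M=75.6500, payoff=0.0000, prob=0.022807
UDDDUD: M=117.3000, payoff=0.0000, prob=0.018583
DUDDUD: M=114.1162, payoff=0.0000, prob=0.018583
UUDDUD: M=176.9441, payoff=18.7903, prob=0.015142
DDUDUD: M=114.1162, payoff=0.0000, prob=0.018583
UDUDUD: M=176.9441, payoff=18.7903, prob=0.015142
DUUDUD: M=176.9441, payoff=18.7903, prob=0.015142
UUUDUD: M=274.3628, payoff=105.4929, prob=0.012338
DDDUUD: M=114.1162, payoff=0.0000, prob=0.018583
UDDUUD: M=176.9441, payoff=18.7903, prob=0.015142
DUDUUD: M=176.9441, payoff=18.7903, prob=0.015142
UUDUUD: M=274.3628, payoff=105.4929, prob=0.012338
DDUUUD: M=176.9441, payoff=18.7903, prob=0.015142
UDUUUD: M=274.3628, payoff=105.4929, prob=0.012338
DUUUUD: M=274.3628, payoff=105.4929, prob=0.012338
UUUUUD: M=425.4165, payoff=0.0000, prob=0.010053
DDDDDU: M=75.6500, payoff=0.0000, prob=0.022807
UDDDDU: M=117.3000, payoff=0.0000, prob=0.018583
DUDDDU: M=104.3970, payoff=0.0000, prob=0.018583
UUDDDU: M=161.8740, payoff=18.7903, prob=0.015142
DDUDDU: M=101.5634, payoff=0.0000, prob=0.018583
UDUDDU: M=157.4803, payoff=18.7903, prob=0.015142
DUUDDU: M=157.4803, payoff=18.7903, prob=0.015142
UUUDDU: M=244.1829, payoff=105.4929, prob=0.012338
DDDUDU: M=101.5634, payoff=0.0000, prob=0.018583
UDDUDU: M=157.4803, payoff=18.7903, prob=0.015142
DUDUDU: M=157.4803, payoff=18.7903, prob=0.015142
UUDUDU: M=244.1829, payoff=105.4929, prob=0.012338
DDUUDU: M=157.4803, payoff=18.7903, prob=0.015142
UDUUDU: M=244.1829, payoff=105.4929, prob=0.012338
DUUUDU: M=244.1829, payoff=105.4929, prob=0.012338
UUUUDU: M=378.6207, payoff=239.9307, prob=0.010053
DDDDUU: M=101.5634, payoff=0.0000, prob=0.018583
UDDDUU: M=157.4803, payoff=18.7903, prob=0.015142
DUDDUU: M=157.4803, payoff=18.7903, prob=0.015142
UUDDUU: M=244.1829, payoff=105.4929, prob=0.012338
DDUDUU: M=157.4803, payoff=18.7903, prob=0.015142
UDUDUU: M=244.1829, payoff=105.4929, prob=0.012338
DUUDUU: M=244.1829, payoff=105.4929, prob=0.012338
UUUDUU: M=378.6207, payoff=239.9307, prob=0.010053
DDDUUU: M=157.4803, payoff=18.7903, prob=0.015142
UDDUUU: M=244.1829, payoff=105.4929, prob=0.012338
DUDUUU: M=244.1829, payoff=105.4929, prob=0.012338
UUDUUU: M=378.6207, payoff=239.9307, prob=0.010053
DDUUUU: M=244.1829, payoff=105.4929, prob=0.012338
UDUUUU: M=378.6207, payoff=239.9307, prob=0.010053
DUUUUU: M=378.6207, payoff=239.9307, prob=0.010053
UUUUUU: M=587.0748, payoff=0.0000, prob=0.008191
Price = Σ prob·payoff / R^6 = 37.274143 / 1.870415 = 19.9283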